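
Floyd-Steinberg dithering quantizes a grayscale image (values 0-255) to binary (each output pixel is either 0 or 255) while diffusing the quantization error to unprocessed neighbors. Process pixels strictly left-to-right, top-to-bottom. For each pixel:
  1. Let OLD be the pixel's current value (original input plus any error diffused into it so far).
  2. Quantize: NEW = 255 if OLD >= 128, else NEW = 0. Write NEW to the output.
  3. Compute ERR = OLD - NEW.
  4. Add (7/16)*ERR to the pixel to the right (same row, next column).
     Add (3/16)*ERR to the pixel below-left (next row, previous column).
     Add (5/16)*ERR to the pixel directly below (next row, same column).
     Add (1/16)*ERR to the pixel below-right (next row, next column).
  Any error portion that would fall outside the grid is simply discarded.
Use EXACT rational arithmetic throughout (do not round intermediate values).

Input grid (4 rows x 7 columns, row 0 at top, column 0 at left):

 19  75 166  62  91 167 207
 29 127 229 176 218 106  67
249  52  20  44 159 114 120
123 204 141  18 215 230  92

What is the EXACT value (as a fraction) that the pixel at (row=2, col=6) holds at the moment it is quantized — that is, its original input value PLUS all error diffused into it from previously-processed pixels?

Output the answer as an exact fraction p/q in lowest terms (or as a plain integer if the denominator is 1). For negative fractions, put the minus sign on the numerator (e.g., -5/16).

(0,0): OLD=19 → NEW=0, ERR=19
(0,1): OLD=1333/16 → NEW=0, ERR=1333/16
(0,2): OLD=51827/256 → NEW=255, ERR=-13453/256
(0,3): OLD=159781/4096 → NEW=0, ERR=159781/4096
(0,4): OLD=7082243/65536 → NEW=0, ERR=7082243/65536
(0,5): OLD=224687893/1048576 → NEW=255, ERR=-42698987/1048576
(0,6): OLD=3173990803/16777216 → NEW=255, ERR=-1104199277/16777216
(1,0): OLD=12943/256 → NEW=0, ERR=12943/256
(1,1): OLD=340969/2048 → NEW=255, ERR=-181271/2048
(1,2): OLD=12214301/65536 → NEW=255, ERR=-4497379/65536
(1,3): OLD=45913241/262144 → NEW=255, ERR=-20933479/262144
(1,4): OLD=3550682091/16777216 → NEW=255, ERR=-727507989/16777216
(1,5): OLD=9223069915/134217728 → NEW=0, ERR=9223069915/134217728
(1,6): OLD=158809452405/2147483648 → NEW=0, ERR=158809452405/2147483648
(2,0): OLD=8133139/32768 → NEW=255, ERR=-222701/32768
(2,1): OLD=12226049/1048576 → NEW=0, ERR=12226049/1048576
(2,2): OLD=-282676157/16777216 → NEW=0, ERR=-282676157/16777216
(2,3): OLD=-100069653/134217728 → NEW=0, ERR=-100069653/134217728
(2,4): OLD=164300180699/1073741824 → NEW=255, ERR=-109503984421/1073741824
(2,5): OLD=3505107319881/34359738368 → NEW=0, ERR=3505107319881/34359738368
(2,6): OLD=105572310996367/549755813888 → NEW=255, ERR=-34615421545073/549755813888
Target (2,6): original=120, with diffused error = 105572310996367/549755813888

Answer: 105572310996367/549755813888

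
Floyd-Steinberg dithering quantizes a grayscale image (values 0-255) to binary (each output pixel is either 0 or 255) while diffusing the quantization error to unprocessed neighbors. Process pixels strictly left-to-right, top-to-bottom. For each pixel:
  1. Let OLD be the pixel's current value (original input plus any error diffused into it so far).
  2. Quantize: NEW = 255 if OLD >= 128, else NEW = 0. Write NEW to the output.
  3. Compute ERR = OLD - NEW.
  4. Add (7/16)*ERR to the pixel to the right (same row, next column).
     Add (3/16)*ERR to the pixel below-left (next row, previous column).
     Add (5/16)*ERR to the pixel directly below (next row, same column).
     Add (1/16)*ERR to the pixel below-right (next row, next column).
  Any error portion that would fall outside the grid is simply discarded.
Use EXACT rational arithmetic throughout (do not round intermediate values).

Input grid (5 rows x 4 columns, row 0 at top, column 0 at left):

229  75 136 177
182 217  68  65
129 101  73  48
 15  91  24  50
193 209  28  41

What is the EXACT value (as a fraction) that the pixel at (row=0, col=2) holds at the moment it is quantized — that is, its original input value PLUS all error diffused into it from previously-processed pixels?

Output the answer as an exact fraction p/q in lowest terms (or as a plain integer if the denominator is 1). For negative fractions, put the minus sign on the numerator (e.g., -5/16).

Answer: 20971/128

Derivation:
(0,0): OLD=229 → NEW=255, ERR=-26
(0,1): OLD=509/8 → NEW=0, ERR=509/8
(0,2): OLD=20971/128 → NEW=255, ERR=-11669/128
Target (0,2): original=136, with diffused error = 20971/128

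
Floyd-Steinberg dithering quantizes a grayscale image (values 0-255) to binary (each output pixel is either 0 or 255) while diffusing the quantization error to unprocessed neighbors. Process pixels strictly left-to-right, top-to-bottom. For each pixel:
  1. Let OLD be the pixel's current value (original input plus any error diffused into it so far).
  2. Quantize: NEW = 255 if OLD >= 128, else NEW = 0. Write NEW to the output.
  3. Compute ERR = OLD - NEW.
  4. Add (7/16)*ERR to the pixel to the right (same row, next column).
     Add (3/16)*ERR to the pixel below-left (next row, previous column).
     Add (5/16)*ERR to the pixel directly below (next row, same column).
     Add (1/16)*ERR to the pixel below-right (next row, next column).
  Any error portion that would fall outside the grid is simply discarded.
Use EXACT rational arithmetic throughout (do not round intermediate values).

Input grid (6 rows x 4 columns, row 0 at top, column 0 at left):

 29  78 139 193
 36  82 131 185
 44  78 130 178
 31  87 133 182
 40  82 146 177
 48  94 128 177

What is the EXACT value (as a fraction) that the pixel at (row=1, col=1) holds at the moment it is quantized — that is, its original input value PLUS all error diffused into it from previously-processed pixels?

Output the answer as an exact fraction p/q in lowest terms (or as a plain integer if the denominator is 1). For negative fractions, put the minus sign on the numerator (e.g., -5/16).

Answer: 255991/2048

Derivation:
(0,0): OLD=29 → NEW=0, ERR=29
(0,1): OLD=1451/16 → NEW=0, ERR=1451/16
(0,2): OLD=45741/256 → NEW=255, ERR=-19539/256
(0,3): OLD=653755/4096 → NEW=255, ERR=-390725/4096
(1,0): OLD=15889/256 → NEW=0, ERR=15889/256
(1,1): OLD=255991/2048 → NEW=0, ERR=255991/2048
Target (1,1): original=82, with diffused error = 255991/2048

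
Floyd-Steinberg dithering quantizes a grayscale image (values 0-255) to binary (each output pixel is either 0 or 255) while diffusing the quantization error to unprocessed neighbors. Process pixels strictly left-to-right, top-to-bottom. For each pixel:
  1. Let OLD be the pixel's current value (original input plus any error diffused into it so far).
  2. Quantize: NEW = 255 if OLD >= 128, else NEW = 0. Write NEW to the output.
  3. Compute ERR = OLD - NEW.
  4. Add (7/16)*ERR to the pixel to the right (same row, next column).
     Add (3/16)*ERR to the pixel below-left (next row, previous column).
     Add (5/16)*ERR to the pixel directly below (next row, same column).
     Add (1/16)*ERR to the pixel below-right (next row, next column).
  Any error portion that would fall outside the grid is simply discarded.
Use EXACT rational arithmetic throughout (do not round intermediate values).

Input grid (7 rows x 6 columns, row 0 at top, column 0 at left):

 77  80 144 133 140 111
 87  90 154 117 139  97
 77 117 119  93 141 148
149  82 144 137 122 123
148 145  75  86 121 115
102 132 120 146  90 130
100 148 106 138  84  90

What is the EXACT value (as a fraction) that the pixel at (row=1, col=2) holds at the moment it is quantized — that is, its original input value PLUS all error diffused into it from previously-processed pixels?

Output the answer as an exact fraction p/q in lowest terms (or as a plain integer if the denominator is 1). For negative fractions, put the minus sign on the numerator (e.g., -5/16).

Answer: 12478131/65536

Derivation:
(0,0): OLD=77 → NEW=0, ERR=77
(0,1): OLD=1819/16 → NEW=0, ERR=1819/16
(0,2): OLD=49597/256 → NEW=255, ERR=-15683/256
(0,3): OLD=434987/4096 → NEW=0, ERR=434987/4096
(0,4): OLD=12219949/65536 → NEW=255, ERR=-4491731/65536
(0,5): OLD=84949819/1048576 → NEW=0, ERR=84949819/1048576
(1,0): OLD=33889/256 → NEW=255, ERR=-31391/256
(1,1): OLD=133543/2048 → NEW=0, ERR=133543/2048
(1,2): OLD=12478131/65536 → NEW=255, ERR=-4233549/65536
Target (1,2): original=154, with diffused error = 12478131/65536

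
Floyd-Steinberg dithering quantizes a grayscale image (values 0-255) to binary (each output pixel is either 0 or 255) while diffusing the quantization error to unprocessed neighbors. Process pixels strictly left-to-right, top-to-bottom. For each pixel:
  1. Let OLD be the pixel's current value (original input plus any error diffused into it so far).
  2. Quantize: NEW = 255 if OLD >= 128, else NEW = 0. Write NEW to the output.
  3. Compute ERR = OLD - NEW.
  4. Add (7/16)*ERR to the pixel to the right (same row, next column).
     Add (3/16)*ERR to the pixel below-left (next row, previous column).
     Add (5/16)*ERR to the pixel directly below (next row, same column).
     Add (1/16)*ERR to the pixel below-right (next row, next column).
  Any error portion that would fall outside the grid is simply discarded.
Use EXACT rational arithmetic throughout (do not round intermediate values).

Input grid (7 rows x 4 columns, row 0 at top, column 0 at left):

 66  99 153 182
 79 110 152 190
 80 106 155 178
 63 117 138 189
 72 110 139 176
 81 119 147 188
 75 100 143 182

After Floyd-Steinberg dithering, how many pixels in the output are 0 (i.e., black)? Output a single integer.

(0,0): OLD=66 → NEW=0, ERR=66
(0,1): OLD=1023/8 → NEW=0, ERR=1023/8
(0,2): OLD=26745/128 → NEW=255, ERR=-5895/128
(0,3): OLD=331471/2048 → NEW=255, ERR=-190769/2048
(1,0): OLD=15821/128 → NEW=0, ERR=15821/128
(1,1): OLD=204315/1024 → NEW=255, ERR=-56805/1024
(1,2): OLD=3403447/32768 → NEW=0, ERR=3403447/32768
(1,3): OLD=106668209/524288 → NEW=255, ERR=-27025231/524288
(2,0): OLD=1773145/16384 → NEW=0, ERR=1773145/16384
(2,1): OLD=85570275/524288 → NEW=255, ERR=-48123165/524288
(2,2): OLD=140685999/1048576 → NEW=255, ERR=-126700881/1048576
(2,3): OLD=1938096275/16777216 → NEW=0, ERR=1938096275/16777216
(3,0): OLD=667816009/8388608 → NEW=0, ERR=667816009/8388608
(3,1): OLD=14395362135/134217728 → NEW=0, ERR=14395362135/134217728
(3,2): OLD=350226494889/2147483648 → NEW=255, ERR=-197381835351/2147483648
(3,3): OLD=6093215915807/34359738368 → NEW=255, ERR=-2668517368033/34359738368
(4,0): OLD=251230189781/2147483648 → NEW=0, ERR=251230189781/2147483648
(4,1): OLD=3134313455999/17179869184 → NEW=255, ERR=-1246553185921/17179869184
(4,2): OLD=38853427301919/549755813888 → NEW=0, ERR=38853427301919/549755813888
(4,3): OLD=1556075223729545/8796093022208 → NEW=255, ERR=-686928496933495/8796093022208
(5,0): OLD=28574658495941/274877906944 → NEW=0, ERR=28574658495941/274877906944
(5,1): OLD=1428206989328259/8796093022208 → NEW=255, ERR=-814796731334781/8796093022208
(5,2): OLD=481065222845351/4398046511104 → NEW=0, ERR=481065222845351/4398046511104
(5,3): OLD=30380573282799807/140737488355328 → NEW=255, ERR=-5507486247808833/140737488355328
(6,0): OLD=12682866791995817/140737488355328 → NEW=0, ERR=12682866791995817/140737488355328
(6,1): OLD=309588796948788527/2251799813685248 → NEW=255, ERR=-264620155540949713/2251799813685248
(6,2): OLD=4058356552292770073/36028797018963968 → NEW=0, ERR=4058356552292770073/36028797018963968
(6,3): OLD=130215656693626274479/576460752303423488 → NEW=255, ERR=-16781835143746714961/576460752303423488
Output grid:
  Row 0: ..##  (2 black, running=2)
  Row 1: .#.#  (2 black, running=4)
  Row 2: .##.  (2 black, running=6)
  Row 3: ..##  (2 black, running=8)
  Row 4: .#.#  (2 black, running=10)
  Row 5: .#.#  (2 black, running=12)
  Row 6: .#.#  (2 black, running=14)

Answer: 14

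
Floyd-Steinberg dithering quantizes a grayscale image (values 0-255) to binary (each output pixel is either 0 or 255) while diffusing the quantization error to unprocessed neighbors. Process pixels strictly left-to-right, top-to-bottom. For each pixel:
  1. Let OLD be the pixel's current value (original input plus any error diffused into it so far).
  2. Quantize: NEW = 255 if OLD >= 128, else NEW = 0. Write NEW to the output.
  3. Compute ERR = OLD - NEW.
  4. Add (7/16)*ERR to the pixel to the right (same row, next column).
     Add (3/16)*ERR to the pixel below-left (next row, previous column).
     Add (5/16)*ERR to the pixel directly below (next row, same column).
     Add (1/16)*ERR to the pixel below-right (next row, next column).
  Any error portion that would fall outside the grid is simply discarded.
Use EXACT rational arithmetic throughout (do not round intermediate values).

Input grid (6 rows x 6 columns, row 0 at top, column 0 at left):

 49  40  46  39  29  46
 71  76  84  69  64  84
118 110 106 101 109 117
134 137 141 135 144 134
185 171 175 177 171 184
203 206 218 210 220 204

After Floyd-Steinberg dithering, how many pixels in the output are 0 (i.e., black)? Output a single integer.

Answer: 17

Derivation:
(0,0): OLD=49 → NEW=0, ERR=49
(0,1): OLD=983/16 → NEW=0, ERR=983/16
(0,2): OLD=18657/256 → NEW=0, ERR=18657/256
(0,3): OLD=290343/4096 → NEW=0, ERR=290343/4096
(0,4): OLD=3932945/65536 → NEW=0, ERR=3932945/65536
(0,5): OLD=75765111/1048576 → NEW=0, ERR=75765111/1048576
(1,0): OLD=25045/256 → NEW=0, ERR=25045/256
(1,1): OLD=316883/2048 → NEW=255, ERR=-205357/2048
(1,2): OLD=5245263/65536 → NEW=0, ERR=5245263/65536
(1,3): OLD=37217763/262144 → NEW=255, ERR=-29628957/262144
(1,4): OLD=860389769/16777216 → NEW=0, ERR=860389769/16777216
(1,5): OLD=35639349487/268435456 → NEW=255, ERR=-32811691793/268435456
(2,0): OLD=4252353/32768 → NEW=255, ERR=-4103487/32768
(2,1): OLD=47184731/1048576 → NEW=0, ERR=47184731/1048576
(2,2): OLD=2067608785/16777216 → NEW=0, ERR=2067608785/16777216
(2,3): OLD=18013966473/134217728 → NEW=255, ERR=-16211554167/134217728
(2,4): OLD=181245731099/4294967296 → NEW=0, ERR=181245731099/4294967296
(2,5): OLD=6904223333229/68719476736 → NEW=0, ERR=6904223333229/68719476736
(3,0): OLD=1733143217/16777216 → NEW=0, ERR=1733143217/16777216
(3,1): OLD=28392139741/134217728 → NEW=255, ERR=-5833380899/134217728
(3,2): OLD=151035431271/1073741824 → NEW=255, ERR=-122768733849/1073741824
(3,3): OLD=4318801187125/68719476736 → NEW=0, ERR=4318801187125/68719476736
(3,4): OLD=107736647731861/549755813888 → NEW=255, ERR=-32451084809579/549755813888
(3,5): OLD=1250887258218651/8796093022208 → NEW=255, ERR=-992116462444389/8796093022208
(4,0): OLD=449110060863/2147483648 → NEW=255, ERR=-98498269377/2147483648
(4,1): OLD=4204586832051/34359738368 → NEW=0, ERR=4204586832051/34359738368
(4,2): OLD=221962468218921/1099511627776 → NEW=255, ERR=-58412996863959/1099511627776
(4,3): OLD=2730008354465069/17592186044416 → NEW=255, ERR=-1755999086861011/17592186044416
(4,4): OLD=25800968169200125/281474976710656 → NEW=0, ERR=25800968169200125/281474976710656
(4,5): OLD=833915519206965451/4503599627370496 → NEW=255, ERR=-314502385772511029/4503599627370496
(5,0): OLD=116334329165257/549755813888 → NEW=255, ERR=-23853403376183/549755813888
(5,1): OLD=3737106466498393/17592186044416 → NEW=255, ERR=-748900974827687/17592186044416
(5,2): OLD=24165474773719779/140737488355328 → NEW=255, ERR=-11722584756888861/140737488355328
(5,3): OLD=703608985512906097/4503599627370496 → NEW=255, ERR=-444808919466570383/4503599627370496
(5,4): OLD=1676255347757526417/9007199254740992 → NEW=255, ERR=-620580462201426543/9007199254740992
(5,5): OLD=22736042255753905797/144115188075855872 → NEW=255, ERR=-14013330703589341563/144115188075855872
Output grid:
  Row 0: ......  (6 black, running=6)
  Row 1: .#.#.#  (3 black, running=9)
  Row 2: #..#..  (4 black, running=13)
  Row 3: .##.##  (2 black, running=15)
  Row 4: #.##.#  (2 black, running=17)
  Row 5: ######  (0 black, running=17)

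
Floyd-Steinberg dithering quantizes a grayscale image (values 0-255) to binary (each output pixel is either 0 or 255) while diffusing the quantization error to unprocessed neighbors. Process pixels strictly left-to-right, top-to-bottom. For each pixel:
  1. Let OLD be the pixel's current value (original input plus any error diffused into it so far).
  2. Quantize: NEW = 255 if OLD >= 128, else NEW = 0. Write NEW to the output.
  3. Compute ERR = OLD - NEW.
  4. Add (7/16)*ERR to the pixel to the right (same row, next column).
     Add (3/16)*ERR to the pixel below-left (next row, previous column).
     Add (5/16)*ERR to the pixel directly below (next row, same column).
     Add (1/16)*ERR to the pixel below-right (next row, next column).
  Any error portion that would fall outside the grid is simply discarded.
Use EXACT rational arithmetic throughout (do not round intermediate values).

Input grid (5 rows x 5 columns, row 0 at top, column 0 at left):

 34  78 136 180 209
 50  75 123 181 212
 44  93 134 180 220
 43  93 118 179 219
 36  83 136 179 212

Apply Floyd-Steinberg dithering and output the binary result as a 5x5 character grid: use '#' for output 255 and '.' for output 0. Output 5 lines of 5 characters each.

(0,0): OLD=34 → NEW=0, ERR=34
(0,1): OLD=743/8 → NEW=0, ERR=743/8
(0,2): OLD=22609/128 → NEW=255, ERR=-10031/128
(0,3): OLD=298423/2048 → NEW=255, ERR=-223817/2048
(0,4): OLD=5281793/32768 → NEW=255, ERR=-3074047/32768
(1,0): OLD=9989/128 → NEW=0, ERR=9989/128
(1,1): OLD=128611/1024 → NEW=0, ERR=128611/1024
(1,2): OLD=4547295/32768 → NEW=255, ERR=-3808545/32768
(1,3): OLD=9635219/131072 → NEW=0, ERR=9635219/131072
(1,4): OLD=436237529/2097152 → NEW=255, ERR=-98536231/2097152
(2,0): OLD=1506289/16384 → NEW=0, ERR=1506289/16384
(2,1): OLD=81556139/524288 → NEW=255, ERR=-52137301/524288
(2,2): OLD=635900225/8388608 → NEW=0, ERR=635900225/8388608
(2,3): OLD=29536340403/134217728 → NEW=255, ERR=-4689180237/134217728
(2,4): OLD=417957011237/2147483648 → NEW=255, ERR=-129651319003/2147483648
(3,0): OLD=445304481/8388608 → NEW=0, ERR=445304481/8388608
(3,1): OLD=7053658317/67108864 → NEW=0, ERR=7053658317/67108864
(3,2): OLD=375611615135/2147483648 → NEW=255, ERR=-171996715105/2147483648
(3,3): OLD=543139780471/4294967296 → NEW=0, ERR=543139780471/4294967296
(3,4): OLD=17404976910867/68719476736 → NEW=255, ERR=-118489656813/68719476736
(4,0): OLD=77627859855/1073741824 → NEW=0, ERR=77627859855/1073741824
(4,1): OLD=4665241455055/34359738368 → NEW=255, ERR=-4096491828785/34359738368
(4,2): OLD=48978438468481/549755813888 → NEW=0, ERR=48978438468481/549755813888
(4,3): OLD=2218084268925647/8796093022208 → NEW=255, ERR=-24919451737393/8796093022208
(4,4): OLD=30698428259212073/140737488355328 → NEW=255, ERR=-5189631271396567/140737488355328
Row 0: ..###
Row 1: ..#.#
Row 2: .#.##
Row 3: ..#.#
Row 4: .#.##

Answer: ..###
..#.#
.#.##
..#.#
.#.##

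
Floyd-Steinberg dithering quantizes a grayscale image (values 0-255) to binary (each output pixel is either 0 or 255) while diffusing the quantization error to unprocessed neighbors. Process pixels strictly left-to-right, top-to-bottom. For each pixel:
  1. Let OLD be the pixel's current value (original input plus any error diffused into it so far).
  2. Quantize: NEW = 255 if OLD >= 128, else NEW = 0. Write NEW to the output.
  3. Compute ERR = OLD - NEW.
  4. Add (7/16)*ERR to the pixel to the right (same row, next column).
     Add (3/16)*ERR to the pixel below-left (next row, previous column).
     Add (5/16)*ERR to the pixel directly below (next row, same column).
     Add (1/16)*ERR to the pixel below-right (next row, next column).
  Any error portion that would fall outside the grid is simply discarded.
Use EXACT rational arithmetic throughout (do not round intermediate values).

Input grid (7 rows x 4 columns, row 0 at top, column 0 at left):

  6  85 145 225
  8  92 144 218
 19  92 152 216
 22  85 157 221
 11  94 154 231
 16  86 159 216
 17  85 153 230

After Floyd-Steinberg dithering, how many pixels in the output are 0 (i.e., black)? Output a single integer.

(0,0): OLD=6 → NEW=0, ERR=6
(0,1): OLD=701/8 → NEW=0, ERR=701/8
(0,2): OLD=23467/128 → NEW=255, ERR=-9173/128
(0,3): OLD=396589/2048 → NEW=255, ERR=-125651/2048
(1,0): OLD=3367/128 → NEW=0, ERR=3367/128
(1,1): OLD=120657/1024 → NEW=0, ERR=120657/1024
(1,2): OLD=5476453/32768 → NEW=255, ERR=-2879387/32768
(1,3): OLD=81738707/524288 → NEW=255, ERR=-51954733/524288
(2,0): OLD=807947/16384 → NEW=0, ERR=807947/16384
(2,1): OLD=71074665/524288 → NEW=255, ERR=-62618775/524288
(2,2): OLD=64037277/1048576 → NEW=0, ERR=64037277/1048576
(2,3): OLD=3460451881/16777216 → NEW=255, ERR=-817738199/16777216
(3,0): OLD=125964571/8388608 → NEW=0, ERR=125964571/8388608
(3,1): OLD=9231320389/134217728 → NEW=0, ERR=9231320389/134217728
(3,2): OLD=407101909563/2147483648 → NEW=255, ERR=-140506420677/2147483648
(3,3): OLD=6217753130525/34359738368 → NEW=255, ERR=-2543980153315/34359738368
(4,0): OLD=61393446975/2147483648 → NEW=0, ERR=61393446975/2147483648
(4,1): OLD=2004401417341/17179869184 → NEW=0, ERR=2004401417341/17179869184
(4,2): OLD=96214779087005/549755813888 → NEW=255, ERR=-43972953454435/549755813888
(4,3): OLD=1484598757990491/8796093022208 → NEW=255, ERR=-758404962672549/8796093022208
(5,0): OLD=12866988642127/274877906944 → NEW=0, ERR=12866988642127/274877906944
(5,1): OLD=1141103929736521/8796093022208 → NEW=255, ERR=-1101899790926519/8796093022208
(5,2): OLD=309286389791177/4398046511104 → NEW=0, ERR=309286389791177/4398046511104
(5,3): OLD=30233714873193621/140737488355328 → NEW=255, ERR=-5654344657415019/140737488355328
(6,0): OLD=1145556112001339/140737488355328 → NEW=0, ERR=1145556112001339/140737488355328
(6,1): OLD=147549285277855949/2251799813685248 → NEW=0, ERR=147549285277855949/2251799813685248
(6,2): OLD=6783529208678782091/36028797018963968 → NEW=255, ERR=-2403814031157029749/36028797018963968
(6,3): OLD=111055387755366291661/576460752303423488 → NEW=255, ERR=-35942104082006697779/576460752303423488
Output grid:
  Row 0: ..##  (2 black, running=2)
  Row 1: ..##  (2 black, running=4)
  Row 2: .#.#  (2 black, running=6)
  Row 3: ..##  (2 black, running=8)
  Row 4: ..##  (2 black, running=10)
  Row 5: .#.#  (2 black, running=12)
  Row 6: ..##  (2 black, running=14)

Answer: 14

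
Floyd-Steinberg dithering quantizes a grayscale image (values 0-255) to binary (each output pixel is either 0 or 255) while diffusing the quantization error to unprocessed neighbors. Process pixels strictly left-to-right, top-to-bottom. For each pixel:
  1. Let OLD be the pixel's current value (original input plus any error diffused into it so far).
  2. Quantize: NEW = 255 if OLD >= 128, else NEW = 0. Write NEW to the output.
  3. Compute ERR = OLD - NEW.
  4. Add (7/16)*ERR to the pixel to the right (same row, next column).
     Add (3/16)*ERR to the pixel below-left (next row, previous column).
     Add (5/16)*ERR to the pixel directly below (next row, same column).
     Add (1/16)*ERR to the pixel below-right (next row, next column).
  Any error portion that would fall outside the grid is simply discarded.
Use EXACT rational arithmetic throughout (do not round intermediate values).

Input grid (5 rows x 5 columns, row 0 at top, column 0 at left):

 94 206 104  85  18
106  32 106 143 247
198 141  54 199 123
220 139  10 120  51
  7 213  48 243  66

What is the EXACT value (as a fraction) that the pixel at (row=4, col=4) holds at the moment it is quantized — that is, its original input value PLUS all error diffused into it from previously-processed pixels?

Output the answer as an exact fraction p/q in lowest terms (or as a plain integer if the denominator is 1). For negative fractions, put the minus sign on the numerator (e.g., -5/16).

(0,0): OLD=94 → NEW=0, ERR=94
(0,1): OLD=1977/8 → NEW=255, ERR=-63/8
(0,2): OLD=12871/128 → NEW=0, ERR=12871/128
(0,3): OLD=264177/2048 → NEW=255, ERR=-258063/2048
(0,4): OLD=-1216617/32768 → NEW=0, ERR=-1216617/32768
(1,0): OLD=17139/128 → NEW=255, ERR=-15501/128
(1,1): OLD=1317/1024 → NEW=0, ERR=1317/1024
(1,2): OLD=3731209/32768 → NEW=0, ERR=3731209/32768
(1,3): OLD=20022933/131072 → NEW=255, ERR=-13400427/131072
(1,4): OLD=383345183/2097152 → NEW=255, ERR=-151428577/2097152
(2,0): OLD=2627943/16384 → NEW=255, ERR=-1549977/16384
(2,1): OLD=59661021/524288 → NEW=0, ERR=59661021/524288
(2,2): OLD=1008977879/8388608 → NEW=0, ERR=1008977879/8388608
(2,3): OLD=28622082965/134217728 → NEW=255, ERR=-5603437675/134217728
(2,4): OLD=162737243091/2147483648 → NEW=0, ERR=162737243091/2147483648
(3,0): OLD=1776480503/8388608 → NEW=255, ERR=-362614537/8388608
(3,1): OLD=11562094763/67108864 → NEW=255, ERR=-5550665557/67108864
(3,2): OLD=22946657353/2147483648 → NEW=0, ERR=22946657353/2147483648
(3,3): OLD=572753782241/4294967296 → NEW=255, ERR=-522462878239/4294967296
(3,4): OLD=1295515591173/68719476736 → NEW=0, ERR=1295515591173/68719476736
(4,0): OLD=-23640385383/1073741824 → NEW=0, ERR=-23640385383/1073741824
(4,1): OLD=6075563038489/34359738368 → NEW=255, ERR=-2686170245351/34359738368
(4,2): OLD=-5960229905513/549755813888 → NEW=0, ERR=-5960229905513/549755813888
(4,3): OLD=1798319471455513/8796093022208 → NEW=255, ERR=-444684249207527/8796093022208
(4,4): OLD=5935010490716207/140737488355328 → NEW=0, ERR=5935010490716207/140737488355328
Target (4,4): original=66, with diffused error = 5935010490716207/140737488355328

Answer: 5935010490716207/140737488355328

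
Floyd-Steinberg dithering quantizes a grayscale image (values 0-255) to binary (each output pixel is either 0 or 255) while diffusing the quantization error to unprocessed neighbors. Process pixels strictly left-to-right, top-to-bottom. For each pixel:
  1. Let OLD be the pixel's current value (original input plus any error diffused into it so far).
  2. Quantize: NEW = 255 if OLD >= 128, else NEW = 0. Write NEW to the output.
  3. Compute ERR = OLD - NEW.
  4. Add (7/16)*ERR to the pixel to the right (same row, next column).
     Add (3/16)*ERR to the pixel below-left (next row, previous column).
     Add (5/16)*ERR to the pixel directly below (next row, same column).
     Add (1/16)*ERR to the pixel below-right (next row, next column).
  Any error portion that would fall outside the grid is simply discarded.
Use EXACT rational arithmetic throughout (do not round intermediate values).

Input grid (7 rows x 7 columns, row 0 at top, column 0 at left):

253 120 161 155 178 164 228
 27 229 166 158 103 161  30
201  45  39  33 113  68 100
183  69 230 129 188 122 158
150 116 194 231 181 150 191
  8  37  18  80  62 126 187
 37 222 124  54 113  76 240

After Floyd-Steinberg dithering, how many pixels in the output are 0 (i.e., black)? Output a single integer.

(0,0): OLD=253 → NEW=255, ERR=-2
(0,1): OLD=953/8 → NEW=0, ERR=953/8
(0,2): OLD=27279/128 → NEW=255, ERR=-5361/128
(0,3): OLD=279913/2048 → NEW=255, ERR=-242327/2048
(0,4): OLD=4136415/32768 → NEW=0, ERR=4136415/32768
(0,5): OLD=114938137/524288 → NEW=255, ERR=-18755303/524288
(0,6): OLD=1781315503/8388608 → NEW=255, ERR=-357779537/8388608
(1,0): OLD=6235/128 → NEW=0, ERR=6235/128
(1,1): OLD=286269/1024 → NEW=255, ERR=25149/1024
(1,2): OLD=4879681/32768 → NEW=255, ERR=-3476159/32768
(1,3): OLD=12538765/131072 → NEW=0, ERR=12538765/131072
(1,4): OLD=1427723623/8388608 → NEW=255, ERR=-711371417/8388608
(1,5): OLD=7557306839/67108864 → NEW=0, ERR=7557306839/67108864
(1,6): OLD=68401542329/1073741824 → NEW=0, ERR=68401542329/1073741824
(2,0): OLD=3618031/16384 → NEW=255, ERR=-559889/16384
(2,1): OLD=10946037/524288 → NEW=0, ERR=10946037/524288
(2,2): OLD=289026719/8388608 → NEW=0, ERR=289026719/8388608
(2,3): OLD=3720382951/67108864 → NEW=0, ERR=3720382951/67108864
(2,4): OLD=74006209143/536870912 → NEW=255, ERR=-62895873417/536870912
(2,5): OLD=1006422509405/17179869184 → NEW=0, ERR=1006422509405/17179869184
(2,6): OLD=41939542197339/274877906944 → NEW=255, ERR=-28154324073381/274877906944
(3,0): OLD=1478371135/8388608 → NEW=255, ERR=-660723905/8388608
(3,1): OLD=3046027923/67108864 → NEW=0, ERR=3046027923/67108864
(3,2): OLD=146203062665/536870912 → NEW=255, ERR=9300980105/536870912
(3,3): OLD=287958457727/2147483648 → NEW=255, ERR=-259649872513/2147483648
(3,4): OLD=31044999461695/274877906944 → NEW=0, ERR=31044999461695/274877906944
(3,5): OLD=358862405964653/2199023255552 → NEW=255, ERR=-201888524201107/2199023255552
(3,6): OLD=3148560238896307/35184372088832 → NEW=0, ERR=3148560238896307/35184372088832
(4,0): OLD=143770401169/1073741824 → NEW=255, ERR=-130033763951/1073741824
(4,1): OLD=1297543932317/17179869184 → NEW=0, ERR=1297543932317/17179869184
(4,2): OLD=58445464498131/274877906944 → NEW=255, ERR=-11648401772589/274877906944
(4,3): OLD=433065556723713/2199023255552 → NEW=255, ERR=-127685373442047/2199023255552
(4,4): OLD=2922413335197715/17592186044416 → NEW=255, ERR=-1563594106128365/17592186044416
(4,5): OLD=59820534239097011/562949953421312 → NEW=0, ERR=59820534239097011/562949953421312
(4,6): OLD=2339320154245429717/9007199254740992 → NEW=255, ERR=42484344286476757/9007199254740992
(5,0): OLD=-4311046063577/274877906944 → NEW=0, ERR=-4311046063577/274877906944
(5,1): OLD=84060032080973/2199023255552 → NEW=0, ERR=84060032080973/2199023255552
(5,2): OLD=269416177136331/17592186044416 → NEW=0, ERR=269416177136331/17592186044416
(5,3): OLD=6930108203647063/140737488355328 → NEW=0, ERR=6930108203647063/140737488355328
(5,4): OLD=649088473631647869/9007199254740992 → NEW=0, ERR=649088473631647869/9007199254740992
(5,5): OLD=13407334301314421613/72057594037927936 → NEW=255, ERR=-4967352178357202067/72057594037927936
(5,6): OLD=190181258267043457731/1152921504606846976 → NEW=255, ERR=-103813725407702521149/1152921504606846976
(6,0): OLD=1381560020986623/35184372088832 → NEW=0, ERR=1381560020986623/35184372088832
(6,1): OLD=142435295539595595/562949953421312 → NEW=255, ERR=-1116942582838965/562949953421312
(6,2): OLD=1256861364506317057/9007199254740992 → NEW=255, ERR=-1039974445452635903/9007199254740992
(6,3): OLD=2402620083341785503/72057594037927936 → NEW=0, ERR=2402620083341785503/72057594037927936
(6,4): OLD=20213521051803476453/144115188075855872 → NEW=255, ERR=-16535851907539770907/144115188075855872
(6,5): OLD=-149801183087134049551/18446744073709551616 → NEW=0, ERR=-149801183087134049551/18446744073709551616
(6,6): OLD=60210148771159094437511/295147905179352825856 → NEW=255, ERR=-15052567049575876155769/295147905179352825856
Output grid:
  Row 0: #.##.##  (2 black, running=2)
  Row 1: .##.#..  (4 black, running=6)
  Row 2: #...#.#  (4 black, running=10)
  Row 3: #.##.#.  (3 black, running=13)
  Row 4: #.###.#  (2 black, running=15)
  Row 5: .....##  (5 black, running=20)
  Row 6: .##.#.#  (3 black, running=23)

Answer: 23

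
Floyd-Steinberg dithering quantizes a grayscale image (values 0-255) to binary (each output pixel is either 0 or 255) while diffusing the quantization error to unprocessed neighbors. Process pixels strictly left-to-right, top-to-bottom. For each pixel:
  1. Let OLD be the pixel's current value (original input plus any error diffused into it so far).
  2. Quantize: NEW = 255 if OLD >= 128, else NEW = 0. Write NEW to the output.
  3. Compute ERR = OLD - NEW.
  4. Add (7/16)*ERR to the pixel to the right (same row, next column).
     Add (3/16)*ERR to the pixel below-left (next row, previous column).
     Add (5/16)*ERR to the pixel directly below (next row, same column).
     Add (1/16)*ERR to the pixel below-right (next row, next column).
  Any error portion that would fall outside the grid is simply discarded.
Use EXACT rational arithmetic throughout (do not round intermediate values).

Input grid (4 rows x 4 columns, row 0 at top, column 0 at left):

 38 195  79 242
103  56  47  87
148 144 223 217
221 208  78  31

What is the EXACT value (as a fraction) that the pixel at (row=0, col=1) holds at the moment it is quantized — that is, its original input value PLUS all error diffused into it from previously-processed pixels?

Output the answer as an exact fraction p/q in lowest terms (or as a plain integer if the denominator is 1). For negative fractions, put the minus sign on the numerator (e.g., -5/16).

Answer: 1693/8

Derivation:
(0,0): OLD=38 → NEW=0, ERR=38
(0,1): OLD=1693/8 → NEW=255, ERR=-347/8
Target (0,1): original=195, with diffused error = 1693/8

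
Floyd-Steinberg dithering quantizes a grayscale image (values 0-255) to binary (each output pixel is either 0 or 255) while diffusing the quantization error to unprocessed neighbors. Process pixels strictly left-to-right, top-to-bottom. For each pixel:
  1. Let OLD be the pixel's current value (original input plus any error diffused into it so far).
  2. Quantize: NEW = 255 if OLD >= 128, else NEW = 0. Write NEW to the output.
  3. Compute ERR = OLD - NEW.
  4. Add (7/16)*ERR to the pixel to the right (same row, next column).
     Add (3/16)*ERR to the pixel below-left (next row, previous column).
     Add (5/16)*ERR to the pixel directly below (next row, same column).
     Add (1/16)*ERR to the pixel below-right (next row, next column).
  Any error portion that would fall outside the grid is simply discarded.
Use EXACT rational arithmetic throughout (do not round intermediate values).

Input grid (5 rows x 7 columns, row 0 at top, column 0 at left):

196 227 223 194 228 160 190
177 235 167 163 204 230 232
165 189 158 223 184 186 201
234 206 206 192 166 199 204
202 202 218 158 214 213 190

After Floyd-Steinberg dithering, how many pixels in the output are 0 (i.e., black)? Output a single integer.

(0,0): OLD=196 → NEW=255, ERR=-59
(0,1): OLD=3219/16 → NEW=255, ERR=-861/16
(0,2): OLD=51061/256 → NEW=255, ERR=-14219/256
(0,3): OLD=695091/4096 → NEW=255, ERR=-349389/4096
(0,4): OLD=12496485/65536 → NEW=255, ERR=-4215195/65536
(0,5): OLD=138265795/1048576 → NEW=255, ERR=-129121085/1048576
(0,6): OLD=2283823445/16777216 → NEW=255, ERR=-1994366635/16777216
(1,0): OLD=38009/256 → NEW=255, ERR=-27271/256
(1,1): OLD=322511/2048 → NEW=255, ERR=-199729/2048
(1,2): OLD=5742203/65536 → NEW=0, ERR=5742203/65536
(1,3): OLD=41719135/262144 → NEW=255, ERR=-25127585/262144
(1,4): OLD=1904957245/16777216 → NEW=0, ERR=1904957245/16777216
(1,5): OLD=28841489485/134217728 → NEW=255, ERR=-5384031155/134217728
(1,6): OLD=364225823971/2147483648 → NEW=255, ERR=-183382506269/2147483648
(2,0): OLD=3716693/32768 → NEW=0, ERR=3716693/32768
(2,1): OLD=228503159/1048576 → NEW=255, ERR=-38883721/1048576
(2,2): OLD=2434198053/16777216 → NEW=255, ERR=-1843992027/16777216
(2,3): OLD=23048605501/134217728 → NEW=255, ERR=-11176915139/134217728
(2,4): OLD=182039729037/1073741824 → NEW=255, ERR=-91764436083/1073741824
(2,5): OLD=4369173747439/34359738368 → NEW=0, ERR=4369173747439/34359738368
(2,6): OLD=125036222346361/549755813888 → NEW=255, ERR=-15151510195079/549755813888
(3,0): OLD=4403888261/16777216 → NEW=255, ERR=125698181/16777216
(3,1): OLD=24718932129/134217728 → NEW=255, ERR=-9506588511/134217728
(3,2): OLD=131783984563/1073741824 → NEW=0, ERR=131783984563/1073741824
(3,3): OLD=845159342933/4294967296 → NEW=255, ERR=-250057317547/4294967296
(3,4): OLD=72820176516229/549755813888 → NEW=255, ERR=-67367556025211/549755813888
(3,5): OLD=767972798589151/4398046511104 → NEW=255, ERR=-353529061742369/4398046511104
(3,6): OLD=11833714211915905/70368744177664 → NEW=255, ERR=-6110315553388415/70368744177664
(4,0): OLD=410299858603/2147483648 → NEW=255, ERR=-137308471637/2147483648
(4,1): OLD=6025774042543/34359738368 → NEW=255, ERR=-2735959241297/34359738368
(4,2): OLD=113345427988641/549755813888 → NEW=255, ERR=-26842304552799/549755813888
(4,3): OLD=453610307214907/4398046511104 → NEW=0, ERR=453610307214907/4398046511104
(4,4): OLD=7111417642560385/35184372088832 → NEW=255, ERR=-1860597240091775/35184372088832
(4,5): OLD=158532000025412289/1125899906842624 → NEW=255, ERR=-128572476219456831/1125899906842624
(4,6): OLD=1943399699188259479/18014398509481984 → NEW=0, ERR=1943399699188259479/18014398509481984
Output grid:
  Row 0: #######  (0 black, running=0)
  Row 1: ##.#.##  (2 black, running=2)
  Row 2: .####.#  (2 black, running=4)
  Row 3: ##.####  (1 black, running=5)
  Row 4: ###.##.  (2 black, running=7)

Answer: 7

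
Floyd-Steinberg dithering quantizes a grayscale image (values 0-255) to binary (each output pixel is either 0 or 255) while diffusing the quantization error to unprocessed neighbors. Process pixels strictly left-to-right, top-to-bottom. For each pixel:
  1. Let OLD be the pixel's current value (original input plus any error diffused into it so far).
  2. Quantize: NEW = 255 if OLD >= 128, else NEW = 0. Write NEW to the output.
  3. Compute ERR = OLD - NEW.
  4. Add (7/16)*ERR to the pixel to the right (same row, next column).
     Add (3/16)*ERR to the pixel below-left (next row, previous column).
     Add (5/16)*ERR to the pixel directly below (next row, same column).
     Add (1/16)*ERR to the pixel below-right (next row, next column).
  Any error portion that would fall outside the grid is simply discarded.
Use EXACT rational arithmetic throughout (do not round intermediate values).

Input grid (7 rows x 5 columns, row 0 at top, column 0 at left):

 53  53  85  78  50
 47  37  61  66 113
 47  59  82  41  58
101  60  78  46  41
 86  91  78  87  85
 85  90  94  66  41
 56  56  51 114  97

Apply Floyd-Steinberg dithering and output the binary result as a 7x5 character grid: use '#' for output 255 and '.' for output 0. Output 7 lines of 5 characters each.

Answer: ...#.
..#..
.....
#.#..
...#.
#.#..
...#.

Derivation:
(0,0): OLD=53 → NEW=0, ERR=53
(0,1): OLD=1219/16 → NEW=0, ERR=1219/16
(0,2): OLD=30293/256 → NEW=0, ERR=30293/256
(0,3): OLD=531539/4096 → NEW=255, ERR=-512941/4096
(0,4): OLD=-313787/65536 → NEW=0, ERR=-313787/65536
(1,0): OLD=19929/256 → NEW=0, ERR=19929/256
(1,1): OLD=246511/2048 → NEW=0, ERR=246511/2048
(1,2): OLD=8645531/65536 → NEW=255, ERR=-8066149/65536
(1,3): OLD=-5369665/262144 → NEW=0, ERR=-5369665/262144
(1,4): OLD=397264733/4194304 → NEW=0, ERR=397264733/4194304
(2,0): OLD=3076789/32768 → NEW=0, ERR=3076789/32768
(2,1): OLD=125286167/1048576 → NEW=0, ERR=125286167/1048576
(2,2): OLD=1669220613/16777216 → NEW=0, ERR=1669220613/16777216
(2,3): OLD=23674347839/268435456 → NEW=0, ERR=23674347839/268435456
(2,4): OLD=536454715641/4294967296 → NEW=0, ERR=536454715641/4294967296
(3,0): OLD=2562643557/16777216 → NEW=255, ERR=-1715546523/16777216
(3,1): OLD=10351586433/134217728 → NEW=0, ERR=10351586433/134217728
(3,2): OLD=716563610459/4294967296 → NEW=255, ERR=-378653050021/4294967296
(3,3): OLD=555144628835/8589934592 → NEW=0, ERR=555144628835/8589934592
(3,4): OLD=15643135781455/137438953472 → NEW=0, ERR=15643135781455/137438953472
(4,0): OLD=147116492107/2147483648 → NEW=0, ERR=147116492107/2147483648
(4,1): OLD=8394218041803/68719476736 → NEW=0, ERR=8394218041803/68719476736
(4,2): OLD=132852672603205/1099511627776 → NEW=0, ERR=132852672603205/1099511627776
(4,3): OLD=3094281534490571/17592186044416 → NEW=255, ERR=-1391725906835509/17592186044416
(4,4): OLD=25331834772542477/281474976710656 → NEW=0, ERR=25331834772542477/281474976710656
(5,0): OLD=142179781223489/1099511627776 → NEW=255, ERR=-138195683859391/1099511627776
(5,1): OLD=880673031047171/8796093022208 → NEW=0, ERR=880673031047171/8796093022208
(5,2): OLD=47390026151913499/281474976710656 → NEW=255, ERR=-24386092909303781/281474976710656
(5,3): OLD=31300660249633365/1125899906842624 → NEW=0, ERR=31300660249633365/1125899906842624
(5,4): OLD=1375261198049571863/18014398509481984 → NEW=0, ERR=1375261198049571863/18014398509481984
(6,0): OLD=4995491086664241/140737488355328 → NEW=0, ERR=4995491086664241/140737488355328
(6,1): OLD=354509765517679071/4503599627370496 → NEW=0, ERR=354509765517679071/4503599627370496
(6,2): OLD=5032130736705527685/72057594037927936 → NEW=0, ERR=5032130736705527685/72057594037927936
(6,3): OLD=186934472553815020279/1152921504606846976 → NEW=255, ERR=-107060511120930958601/1152921504606846976
(6,4): OLD=1512046056774797358465/18446744073709551616 → NEW=0, ERR=1512046056774797358465/18446744073709551616
Row 0: ...#.
Row 1: ..#..
Row 2: .....
Row 3: #.#..
Row 4: ...#.
Row 5: #.#..
Row 6: ...#.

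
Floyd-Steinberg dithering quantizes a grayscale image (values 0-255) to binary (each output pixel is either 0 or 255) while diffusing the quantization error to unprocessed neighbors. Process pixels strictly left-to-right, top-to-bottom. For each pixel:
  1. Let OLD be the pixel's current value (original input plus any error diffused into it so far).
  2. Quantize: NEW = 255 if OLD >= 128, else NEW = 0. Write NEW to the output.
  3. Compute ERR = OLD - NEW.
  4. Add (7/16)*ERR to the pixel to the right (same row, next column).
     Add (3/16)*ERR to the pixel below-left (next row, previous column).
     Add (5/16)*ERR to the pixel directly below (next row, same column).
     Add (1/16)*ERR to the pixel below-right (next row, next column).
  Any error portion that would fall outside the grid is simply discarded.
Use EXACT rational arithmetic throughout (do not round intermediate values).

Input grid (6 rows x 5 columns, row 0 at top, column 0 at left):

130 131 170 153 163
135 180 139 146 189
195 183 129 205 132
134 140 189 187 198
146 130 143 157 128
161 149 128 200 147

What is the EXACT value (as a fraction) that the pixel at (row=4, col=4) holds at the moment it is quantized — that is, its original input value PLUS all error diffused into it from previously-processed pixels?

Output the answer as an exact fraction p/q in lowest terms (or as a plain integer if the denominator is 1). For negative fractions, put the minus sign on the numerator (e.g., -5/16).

(0,0): OLD=130 → NEW=255, ERR=-125
(0,1): OLD=1221/16 → NEW=0, ERR=1221/16
(0,2): OLD=52067/256 → NEW=255, ERR=-13213/256
(0,3): OLD=534197/4096 → NEW=255, ERR=-510283/4096
(0,4): OLD=7110387/65536 → NEW=0, ERR=7110387/65536
(1,0): OLD=28223/256 → NEW=0, ERR=28223/256
(1,1): OLD=480441/2048 → NEW=255, ERR=-41799/2048
(1,2): OLD=6249005/65536 → NEW=0, ERR=6249005/65536
(1,3): OLD=43490281/262144 → NEW=255, ERR=-23356439/262144
(1,4): OLD=738778011/4194304 → NEW=255, ERR=-330769509/4194304
(2,0): OLD=7393283/32768 → NEW=255, ERR=-962557/32768
(2,1): OLD=197697873/1048576 → NEW=255, ERR=-69689007/1048576
(2,2): OLD=1874679859/16777216 → NEW=0, ERR=1874679859/16777216
(2,3): OLD=58308478185/268435456 → NEW=255, ERR=-10142563095/268435456
(2,4): OLD=366174504991/4294967296 → NEW=0, ERR=366174504991/4294967296
(3,0): OLD=1885070803/16777216 → NEW=0, ERR=1885070803/16777216
(3,1): OLD=25166274647/134217728 → NEW=255, ERR=-9059245993/134217728
(3,2): OLD=786625688685/4294967296 → NEW=255, ERR=-308590971795/4294967296
(3,3): OLD=1432180232293/8589934592 → NEW=255, ERR=-758253088667/8589934592
(3,4): OLD=25242324197657/137438953472 → NEW=255, ERR=-9804608937703/137438953472
(4,0): OLD=361757706749/2147483648 → NEW=255, ERR=-185850623491/2147483648
(4,1): OLD=4438949098109/68719476736 → NEW=0, ERR=4438949098109/68719476736
(4,2): OLD=140779120638707/1099511627776 → NEW=255, ERR=-139596344444173/1099511627776
(4,3): OLD=985206917832829/17592186044416 → NEW=0, ERR=985206917832829/17592186044416
(4,4): OLD=35097393398073835/281474976710656 → NEW=0, ERR=35097393398073835/281474976710656
Target (4,4): original=128, with diffused error = 35097393398073835/281474976710656

Answer: 35097393398073835/281474976710656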